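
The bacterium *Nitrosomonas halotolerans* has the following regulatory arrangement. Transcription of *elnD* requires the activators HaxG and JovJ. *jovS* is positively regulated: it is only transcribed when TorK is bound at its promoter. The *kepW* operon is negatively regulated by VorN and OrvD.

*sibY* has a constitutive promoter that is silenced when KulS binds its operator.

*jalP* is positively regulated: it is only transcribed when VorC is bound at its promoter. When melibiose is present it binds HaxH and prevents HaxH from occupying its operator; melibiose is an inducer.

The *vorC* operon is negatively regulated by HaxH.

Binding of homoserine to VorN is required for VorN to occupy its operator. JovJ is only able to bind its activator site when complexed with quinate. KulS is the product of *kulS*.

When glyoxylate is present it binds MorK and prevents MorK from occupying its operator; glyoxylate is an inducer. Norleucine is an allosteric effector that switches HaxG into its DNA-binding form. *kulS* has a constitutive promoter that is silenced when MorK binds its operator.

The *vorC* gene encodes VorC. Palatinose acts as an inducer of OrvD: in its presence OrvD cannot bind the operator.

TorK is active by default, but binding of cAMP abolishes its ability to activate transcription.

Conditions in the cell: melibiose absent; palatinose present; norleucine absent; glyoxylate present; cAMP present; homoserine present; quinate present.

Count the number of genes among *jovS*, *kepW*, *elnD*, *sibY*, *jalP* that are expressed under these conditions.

0

cAMP is present, so TorK is inactive.
Required activator TorK is absent, so *jovS* is not transcribed.
→ *jovS* is OFF.
Homoserine is present, so VorN is active.
Palatinose is present, so OrvD is inactive.
With repressor VorN bound, *kepW* is not transcribed.
→ *kepW* is OFF.
Norleucine is absent, so HaxG is inactive.
Quinate is present, so JovJ is active.
Required activator HaxG is absent, so *elnD* is not transcribed.
→ *elnD* is OFF.
Glyoxylate is present, so MorK is inactive.
With no repressor bound, *kulS* is transcribed.
So KulS is produced and active.
With repressor KulS bound, *sibY* is not transcribed.
→ *sibY* is OFF.
Melibiose is absent, so HaxH is active.
With repressor HaxH bound, *vorC* is not transcribed.
So VorC is not produced.
Required activator VorC is absent, so *jalP* is not transcribed.
→ *jalP* is OFF.
0 of the 5 genes are transcribed.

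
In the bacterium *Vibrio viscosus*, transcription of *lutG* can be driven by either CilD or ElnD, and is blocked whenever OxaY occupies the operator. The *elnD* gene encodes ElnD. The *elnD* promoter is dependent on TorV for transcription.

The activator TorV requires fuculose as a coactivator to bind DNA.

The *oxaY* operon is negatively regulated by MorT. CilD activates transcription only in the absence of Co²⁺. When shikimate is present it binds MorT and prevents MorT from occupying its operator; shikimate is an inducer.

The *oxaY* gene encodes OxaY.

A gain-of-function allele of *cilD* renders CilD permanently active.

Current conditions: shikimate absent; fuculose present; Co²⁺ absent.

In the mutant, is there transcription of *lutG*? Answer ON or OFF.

CilD is constitutively active in this strain.
Shikimate is absent, so MorT is active.
With repressor MorT bound, *oxaY* is not transcribed.
So OxaY is not produced.
Fuculose is present, so TorV is active.
No repressor is bound and TorV is active, so *elnD* is transcribed.
So ElnD is produced and active.
Activator CilD is present, so *lutG* is transcribed.

ON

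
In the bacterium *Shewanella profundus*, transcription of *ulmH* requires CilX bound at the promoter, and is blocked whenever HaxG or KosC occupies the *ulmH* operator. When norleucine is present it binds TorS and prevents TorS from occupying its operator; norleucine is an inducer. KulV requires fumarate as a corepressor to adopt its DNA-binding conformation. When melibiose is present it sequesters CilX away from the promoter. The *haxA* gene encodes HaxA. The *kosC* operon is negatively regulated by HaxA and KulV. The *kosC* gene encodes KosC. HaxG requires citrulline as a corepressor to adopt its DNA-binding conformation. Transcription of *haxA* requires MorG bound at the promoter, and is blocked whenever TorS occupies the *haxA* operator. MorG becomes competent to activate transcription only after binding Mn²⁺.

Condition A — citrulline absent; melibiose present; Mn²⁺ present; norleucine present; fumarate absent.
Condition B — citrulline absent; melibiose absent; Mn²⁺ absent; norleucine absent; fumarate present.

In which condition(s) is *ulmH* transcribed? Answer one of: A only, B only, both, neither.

B only

Condition A:
Citrulline is absent, so HaxG is inactive.
Melibiose is present, so CilX is inactive.
Mn²⁺ is present, so MorG is active.
Norleucine is present, so TorS is inactive.
No repressor is bound and MorG is active, so *haxA* is transcribed.
So HaxA is produced and active.
Fumarate is absent, so KulV is inactive.
With repressor HaxA bound, *kosC* is not transcribed.
So KosC is not produced.
Required activator CilX is absent, so *ulmH* is not transcribed.
→ *ulmH* is OFF in A.
Condition B:
Citrulline is absent, so HaxG is inactive.
Melibiose is absent, so CilX is active.
Mn²⁺ is absent, so MorG is inactive.
Norleucine is absent, so TorS is active.
With repressor TorS bound, *haxA* is not transcribed.
So HaxA is not produced.
Fumarate is present, so KulV is active.
With repressor KulV bound, *kosC* is not transcribed.
So KosC is not produced.
No repressor is bound and CilX is active, so *ulmH* is transcribed.
→ *ulmH* is ON in B.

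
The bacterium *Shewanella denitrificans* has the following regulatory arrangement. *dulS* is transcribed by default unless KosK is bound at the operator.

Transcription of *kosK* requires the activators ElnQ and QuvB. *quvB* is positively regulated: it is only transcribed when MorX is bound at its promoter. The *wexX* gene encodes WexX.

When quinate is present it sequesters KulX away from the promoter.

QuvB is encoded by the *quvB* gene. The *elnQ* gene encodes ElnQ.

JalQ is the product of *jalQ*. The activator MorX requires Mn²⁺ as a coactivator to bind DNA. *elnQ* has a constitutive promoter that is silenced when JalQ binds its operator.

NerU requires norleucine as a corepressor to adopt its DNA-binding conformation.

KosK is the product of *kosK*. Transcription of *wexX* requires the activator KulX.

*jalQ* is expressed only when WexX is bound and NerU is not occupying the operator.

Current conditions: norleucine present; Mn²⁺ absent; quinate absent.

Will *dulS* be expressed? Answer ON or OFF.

Quinate is absent, so KulX is active.
No repressor is bound and KulX is active, so *wexX* is transcribed.
So WexX is produced and active.
Norleucine is present, so NerU is active.
With repressor NerU bound, *jalQ* is not transcribed.
So JalQ is not produced.
With no repressor bound, *elnQ* is transcribed.
So ElnQ is produced and active.
Mn²⁺ is absent, so MorX is inactive.
Required activator MorX is absent, so *quvB* is not transcribed.
So QuvB is not produced.
Required activator QuvB is absent, so *kosK* is not transcribed.
So KosK is not produced.
With no repressor bound, *dulS* is transcribed.

ON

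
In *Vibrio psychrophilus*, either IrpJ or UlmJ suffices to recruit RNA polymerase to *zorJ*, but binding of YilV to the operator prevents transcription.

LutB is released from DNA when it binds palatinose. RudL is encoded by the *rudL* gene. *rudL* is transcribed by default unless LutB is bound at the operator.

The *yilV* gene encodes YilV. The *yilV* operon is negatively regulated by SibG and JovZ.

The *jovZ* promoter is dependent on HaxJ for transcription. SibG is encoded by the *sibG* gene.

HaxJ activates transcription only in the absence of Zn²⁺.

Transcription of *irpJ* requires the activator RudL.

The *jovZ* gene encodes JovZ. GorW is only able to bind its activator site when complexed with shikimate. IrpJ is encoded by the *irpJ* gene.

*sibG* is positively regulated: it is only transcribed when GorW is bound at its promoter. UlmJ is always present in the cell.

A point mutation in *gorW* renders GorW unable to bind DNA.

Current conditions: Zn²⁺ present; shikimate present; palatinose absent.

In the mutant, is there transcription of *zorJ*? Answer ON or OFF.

GorW is non-functional in this strain, so it has no effect.
Required activator GorW is absent, so *sibG* is not transcribed.
So SibG is not produced.
Zn²⁺ is present, so HaxJ is inactive.
Required activator HaxJ is absent, so *jovZ* is not transcribed.
So JovZ is not produced.
With no repressor bound, *yilV* is transcribed.
So YilV is produced and active.
Palatinose is absent, so LutB is active.
With repressor LutB bound, *rudL* is not transcribed.
So RudL is not produced.
Required activator RudL is absent, so *irpJ* is not transcribed.
So IrpJ is not produced.
UlmJ is produced constitutively and is active.
With repressor YilV bound, *zorJ* is not transcribed.

OFF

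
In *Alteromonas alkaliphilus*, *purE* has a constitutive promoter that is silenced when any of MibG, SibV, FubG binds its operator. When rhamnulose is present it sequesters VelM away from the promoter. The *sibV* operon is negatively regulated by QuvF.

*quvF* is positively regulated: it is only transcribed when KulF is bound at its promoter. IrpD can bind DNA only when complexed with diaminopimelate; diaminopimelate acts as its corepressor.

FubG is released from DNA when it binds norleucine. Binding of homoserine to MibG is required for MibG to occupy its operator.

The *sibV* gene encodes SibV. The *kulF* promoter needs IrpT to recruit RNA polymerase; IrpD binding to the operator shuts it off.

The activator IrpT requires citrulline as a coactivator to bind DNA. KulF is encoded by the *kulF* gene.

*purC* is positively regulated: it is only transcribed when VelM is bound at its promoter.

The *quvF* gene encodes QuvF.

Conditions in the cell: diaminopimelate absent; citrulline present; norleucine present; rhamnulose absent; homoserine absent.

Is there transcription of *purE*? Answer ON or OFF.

ON

Homoserine is absent, so MibG is inactive.
Diaminopimelate is absent, so IrpD is inactive.
Citrulline is present, so IrpT is active.
No repressor is bound and IrpT is active, so *kulF* is transcribed.
So KulF is produced and active.
No repressor is bound and KulF is active, so *quvF* is transcribed.
So QuvF is produced and active.
With repressor QuvF bound, *sibV* is not transcribed.
So SibV is not produced.
Norleucine is present, so FubG is inactive.
With no repressor bound, *purE* is transcribed.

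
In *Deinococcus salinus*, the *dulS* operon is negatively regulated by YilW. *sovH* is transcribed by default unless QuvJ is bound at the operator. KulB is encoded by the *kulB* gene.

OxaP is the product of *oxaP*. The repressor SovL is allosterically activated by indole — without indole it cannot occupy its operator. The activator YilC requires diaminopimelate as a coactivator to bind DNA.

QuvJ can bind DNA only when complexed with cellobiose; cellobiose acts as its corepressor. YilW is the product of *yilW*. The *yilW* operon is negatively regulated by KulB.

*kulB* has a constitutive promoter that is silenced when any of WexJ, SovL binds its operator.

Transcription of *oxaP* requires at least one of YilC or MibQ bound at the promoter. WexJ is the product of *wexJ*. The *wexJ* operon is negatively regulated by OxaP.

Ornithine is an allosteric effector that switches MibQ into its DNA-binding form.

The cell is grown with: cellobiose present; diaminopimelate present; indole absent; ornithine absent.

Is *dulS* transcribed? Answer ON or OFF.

Diaminopimelate is present, so YilC is active.
Ornithine is absent, so MibQ is inactive.
Activator YilC is present, so *oxaP* is transcribed.
So OxaP is produced and active.
With repressor OxaP bound, *wexJ* is not transcribed.
So WexJ is not produced.
Indole is absent, so SovL is inactive.
With no repressor bound, *kulB* is transcribed.
So KulB is produced and active.
With repressor KulB bound, *yilW* is not transcribed.
So YilW is not produced.
With no repressor bound, *dulS* is transcribed.

ON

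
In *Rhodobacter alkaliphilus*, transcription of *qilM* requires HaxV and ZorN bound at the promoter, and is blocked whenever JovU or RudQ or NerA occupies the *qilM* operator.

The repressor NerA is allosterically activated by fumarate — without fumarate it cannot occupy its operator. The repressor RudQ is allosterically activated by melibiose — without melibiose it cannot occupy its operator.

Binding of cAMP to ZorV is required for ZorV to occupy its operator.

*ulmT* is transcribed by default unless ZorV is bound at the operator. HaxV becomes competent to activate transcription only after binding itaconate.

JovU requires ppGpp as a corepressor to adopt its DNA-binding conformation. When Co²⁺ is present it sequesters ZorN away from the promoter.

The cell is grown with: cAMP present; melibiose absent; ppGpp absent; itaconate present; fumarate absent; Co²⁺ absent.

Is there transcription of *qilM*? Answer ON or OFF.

ppGpp is absent, so JovU is inactive.
Melibiose is absent, so RudQ is inactive.
Itaconate is present, so HaxV is active.
Co²⁺ is absent, so ZorN is active.
Fumarate is absent, so NerA is inactive.
No repressor is bound and HaxV and ZorN are active, so *qilM* is transcribed.

ON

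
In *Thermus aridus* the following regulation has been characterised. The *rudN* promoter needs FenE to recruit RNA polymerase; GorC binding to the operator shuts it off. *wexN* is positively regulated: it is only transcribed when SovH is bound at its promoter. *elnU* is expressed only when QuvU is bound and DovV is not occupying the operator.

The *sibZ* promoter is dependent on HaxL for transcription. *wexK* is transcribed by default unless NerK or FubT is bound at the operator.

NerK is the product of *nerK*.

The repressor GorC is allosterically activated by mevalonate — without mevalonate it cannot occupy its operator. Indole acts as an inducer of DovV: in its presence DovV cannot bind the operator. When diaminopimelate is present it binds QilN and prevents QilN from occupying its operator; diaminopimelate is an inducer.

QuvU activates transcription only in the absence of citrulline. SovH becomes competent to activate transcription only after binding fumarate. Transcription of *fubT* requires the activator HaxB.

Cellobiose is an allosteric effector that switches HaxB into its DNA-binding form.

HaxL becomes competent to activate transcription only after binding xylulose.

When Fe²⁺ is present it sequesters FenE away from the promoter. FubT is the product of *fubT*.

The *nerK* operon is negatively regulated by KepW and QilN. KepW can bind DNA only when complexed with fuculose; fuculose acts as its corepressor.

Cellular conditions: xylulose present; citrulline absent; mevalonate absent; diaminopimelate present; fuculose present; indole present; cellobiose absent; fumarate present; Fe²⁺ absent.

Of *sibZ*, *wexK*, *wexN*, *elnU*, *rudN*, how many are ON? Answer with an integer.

Xylulose is present, so HaxL is active.
No repressor is bound and HaxL is active, so *sibZ* is transcribed.
→ *sibZ* is ON.
Fuculose is present, so KepW is active.
Diaminopimelate is present, so QilN is inactive.
With repressor KepW bound, *nerK* is not transcribed.
So NerK is not produced.
Cellobiose is absent, so HaxB is inactive.
Required activator HaxB is absent, so *fubT* is not transcribed.
So FubT is not produced.
With no repressor bound, *wexK* is transcribed.
→ *wexK* is ON.
Fumarate is present, so SovH is active.
No repressor is bound and SovH is active, so *wexN* is transcribed.
→ *wexN* is ON.
Indole is present, so DovV is inactive.
Citrulline is absent, so QuvU is active.
No repressor is bound and QuvU is active, so *elnU* is transcribed.
→ *elnU* is ON.
Mevalonate is absent, so GorC is inactive.
Fe²⁺ is absent, so FenE is active.
No repressor is bound and FenE is active, so *rudN* is transcribed.
→ *rudN* is ON.
5 of the 5 genes are transcribed.

5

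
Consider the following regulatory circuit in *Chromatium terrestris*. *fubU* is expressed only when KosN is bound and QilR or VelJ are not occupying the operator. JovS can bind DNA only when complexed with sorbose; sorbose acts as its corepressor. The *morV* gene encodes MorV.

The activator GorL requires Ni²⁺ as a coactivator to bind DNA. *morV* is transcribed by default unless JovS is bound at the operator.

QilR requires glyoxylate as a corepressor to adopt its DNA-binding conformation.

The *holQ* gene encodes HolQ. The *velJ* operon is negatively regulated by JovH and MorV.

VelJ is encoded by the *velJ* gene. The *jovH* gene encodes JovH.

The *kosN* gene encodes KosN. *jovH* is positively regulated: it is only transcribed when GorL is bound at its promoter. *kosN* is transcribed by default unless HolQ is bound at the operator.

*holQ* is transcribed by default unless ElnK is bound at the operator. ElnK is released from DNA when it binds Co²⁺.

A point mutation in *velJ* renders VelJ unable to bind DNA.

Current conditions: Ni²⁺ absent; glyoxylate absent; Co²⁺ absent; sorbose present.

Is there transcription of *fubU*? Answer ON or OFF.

Glyoxylate is absent, so QilR is inactive.
VelJ is non-functional in this strain, so it has no effect.
Co²⁺ is absent, so ElnK is active.
With repressor ElnK bound, *holQ* is not transcribed.
So HolQ is not produced.
With no repressor bound, *kosN* is transcribed.
So KosN is produced and active.
No repressor is bound and KosN is active, so *fubU* is transcribed.

ON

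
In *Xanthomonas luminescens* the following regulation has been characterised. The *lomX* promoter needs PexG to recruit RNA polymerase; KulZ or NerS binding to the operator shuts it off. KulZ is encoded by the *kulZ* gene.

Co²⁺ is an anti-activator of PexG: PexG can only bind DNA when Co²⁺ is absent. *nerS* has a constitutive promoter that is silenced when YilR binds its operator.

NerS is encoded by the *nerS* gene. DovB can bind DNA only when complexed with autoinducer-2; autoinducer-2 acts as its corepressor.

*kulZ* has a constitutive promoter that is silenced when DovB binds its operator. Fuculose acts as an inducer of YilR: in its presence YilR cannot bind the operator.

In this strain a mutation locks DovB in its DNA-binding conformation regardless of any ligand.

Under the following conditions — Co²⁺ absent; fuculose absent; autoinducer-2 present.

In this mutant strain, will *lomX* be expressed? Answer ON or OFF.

DovB is constitutively active in this strain.
With repressor DovB bound, *kulZ* is not transcribed.
So KulZ is not produced.
Fuculose is absent, so YilR is active.
With repressor YilR bound, *nerS* is not transcribed.
So NerS is not produced.
Co²⁺ is absent, so PexG is active.
No repressor is bound and PexG is active, so *lomX* is transcribed.

ON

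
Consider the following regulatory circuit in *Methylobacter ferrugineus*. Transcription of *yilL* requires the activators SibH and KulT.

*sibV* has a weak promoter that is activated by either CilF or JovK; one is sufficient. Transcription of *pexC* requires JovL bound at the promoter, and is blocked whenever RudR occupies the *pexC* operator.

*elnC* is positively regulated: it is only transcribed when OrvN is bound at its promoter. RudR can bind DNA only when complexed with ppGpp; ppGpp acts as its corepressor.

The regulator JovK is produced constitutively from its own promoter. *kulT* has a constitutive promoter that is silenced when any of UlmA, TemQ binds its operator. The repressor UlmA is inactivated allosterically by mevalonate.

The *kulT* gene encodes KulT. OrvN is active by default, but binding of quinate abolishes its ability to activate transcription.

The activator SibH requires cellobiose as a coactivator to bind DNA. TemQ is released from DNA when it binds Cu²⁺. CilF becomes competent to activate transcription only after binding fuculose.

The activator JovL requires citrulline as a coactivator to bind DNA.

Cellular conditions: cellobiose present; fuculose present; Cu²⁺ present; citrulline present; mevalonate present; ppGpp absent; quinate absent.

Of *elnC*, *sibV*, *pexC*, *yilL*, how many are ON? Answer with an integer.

Quinate is absent, so OrvN is active.
No repressor is bound and OrvN is active, so *elnC* is transcribed.
→ *elnC* is ON.
Fuculose is present, so CilF is active.
JovK is produced constitutively and is active.
Activator CilF is present, so *sibV* is transcribed.
→ *sibV* is ON.
ppGpp is absent, so RudR is inactive.
Citrulline is present, so JovL is active.
No repressor is bound and JovL is active, so *pexC* is transcribed.
→ *pexC* is ON.
Cellobiose is present, so SibH is active.
Mevalonate is present, so UlmA is inactive.
Cu²⁺ is present, so TemQ is inactive.
With no repressor bound, *kulT* is transcribed.
So KulT is produced and active.
No repressor is bound and SibH and KulT are active, so *yilL* is transcribed.
→ *yilL* is ON.
4 of the 4 genes are transcribed.

4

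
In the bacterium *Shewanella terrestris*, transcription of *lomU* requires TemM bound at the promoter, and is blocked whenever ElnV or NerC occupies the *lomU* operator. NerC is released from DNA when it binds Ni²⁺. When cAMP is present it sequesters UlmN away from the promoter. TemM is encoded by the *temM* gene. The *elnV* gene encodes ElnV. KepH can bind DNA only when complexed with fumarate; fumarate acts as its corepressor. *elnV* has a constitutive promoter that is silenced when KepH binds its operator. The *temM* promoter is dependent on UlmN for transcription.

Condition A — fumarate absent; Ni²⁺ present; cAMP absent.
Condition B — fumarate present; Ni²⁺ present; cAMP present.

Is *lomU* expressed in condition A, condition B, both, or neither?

neither

Condition A:
Fumarate is absent, so KepH is inactive.
With no repressor bound, *elnV* is transcribed.
So ElnV is produced and active.
Ni²⁺ is present, so NerC is inactive.
cAMP is absent, so UlmN is active.
No repressor is bound and UlmN is active, so *temM* is transcribed.
So TemM is produced and active.
With repressor ElnV bound, *lomU* is not transcribed.
→ *lomU* is OFF in A.
Condition B:
Fumarate is present, so KepH is active.
With repressor KepH bound, *elnV* is not transcribed.
So ElnV is not produced.
Ni²⁺ is present, so NerC is inactive.
cAMP is present, so UlmN is inactive.
Required activator UlmN is absent, so *temM* is not transcribed.
So TemM is not produced.
Required activator TemM is absent, so *lomU* is not transcribed.
→ *lomU* is OFF in B.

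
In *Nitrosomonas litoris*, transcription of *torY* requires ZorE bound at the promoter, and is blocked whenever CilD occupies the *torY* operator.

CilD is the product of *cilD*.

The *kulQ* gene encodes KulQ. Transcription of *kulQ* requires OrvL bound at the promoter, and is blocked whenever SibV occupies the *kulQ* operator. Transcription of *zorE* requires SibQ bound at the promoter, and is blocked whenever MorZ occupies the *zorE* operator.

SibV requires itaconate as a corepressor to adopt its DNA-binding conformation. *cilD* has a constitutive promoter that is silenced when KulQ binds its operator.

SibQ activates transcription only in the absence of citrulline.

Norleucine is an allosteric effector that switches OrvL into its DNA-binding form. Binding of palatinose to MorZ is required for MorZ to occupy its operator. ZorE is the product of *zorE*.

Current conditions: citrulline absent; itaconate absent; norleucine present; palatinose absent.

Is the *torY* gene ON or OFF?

Palatinose is absent, so MorZ is inactive.
Citrulline is absent, so SibQ is active.
No repressor is bound and SibQ is active, so *zorE* is transcribed.
So ZorE is produced and active.
Itaconate is absent, so SibV is inactive.
Norleucine is present, so OrvL is active.
No repressor is bound and OrvL is active, so *kulQ* is transcribed.
So KulQ is produced and active.
With repressor KulQ bound, *cilD* is not transcribed.
So CilD is not produced.
No repressor is bound and ZorE is active, so *torY* is transcribed.

ON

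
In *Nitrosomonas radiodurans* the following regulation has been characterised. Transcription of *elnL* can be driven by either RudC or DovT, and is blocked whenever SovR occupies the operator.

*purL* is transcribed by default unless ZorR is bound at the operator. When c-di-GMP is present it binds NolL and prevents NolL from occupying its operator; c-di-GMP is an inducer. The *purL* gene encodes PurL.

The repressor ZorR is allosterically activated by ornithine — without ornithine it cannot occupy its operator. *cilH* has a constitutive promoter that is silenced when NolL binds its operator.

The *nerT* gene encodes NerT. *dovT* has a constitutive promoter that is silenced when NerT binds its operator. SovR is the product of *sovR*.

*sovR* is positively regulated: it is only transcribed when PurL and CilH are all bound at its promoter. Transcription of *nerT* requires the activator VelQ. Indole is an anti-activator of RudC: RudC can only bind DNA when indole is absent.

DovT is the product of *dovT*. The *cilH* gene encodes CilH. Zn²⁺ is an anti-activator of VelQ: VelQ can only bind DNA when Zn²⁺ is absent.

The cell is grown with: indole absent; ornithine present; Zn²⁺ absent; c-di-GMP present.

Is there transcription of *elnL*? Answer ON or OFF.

Indole is absent, so RudC is active.
Ornithine is present, so ZorR is active.
With repressor ZorR bound, *purL* is not transcribed.
So PurL is not produced.
c-di-GMP is present, so NolL is inactive.
With no repressor bound, *cilH* is transcribed.
So CilH is produced and active.
Required activator PurL is absent, so *sovR* is not transcribed.
So SovR is not produced.
Zn²⁺ is absent, so VelQ is active.
No repressor is bound and VelQ is active, so *nerT* is transcribed.
So NerT is produced and active.
With repressor NerT bound, *dovT* is not transcribed.
So DovT is not produced.
Activator RudC is present, so *elnL* is transcribed.

ON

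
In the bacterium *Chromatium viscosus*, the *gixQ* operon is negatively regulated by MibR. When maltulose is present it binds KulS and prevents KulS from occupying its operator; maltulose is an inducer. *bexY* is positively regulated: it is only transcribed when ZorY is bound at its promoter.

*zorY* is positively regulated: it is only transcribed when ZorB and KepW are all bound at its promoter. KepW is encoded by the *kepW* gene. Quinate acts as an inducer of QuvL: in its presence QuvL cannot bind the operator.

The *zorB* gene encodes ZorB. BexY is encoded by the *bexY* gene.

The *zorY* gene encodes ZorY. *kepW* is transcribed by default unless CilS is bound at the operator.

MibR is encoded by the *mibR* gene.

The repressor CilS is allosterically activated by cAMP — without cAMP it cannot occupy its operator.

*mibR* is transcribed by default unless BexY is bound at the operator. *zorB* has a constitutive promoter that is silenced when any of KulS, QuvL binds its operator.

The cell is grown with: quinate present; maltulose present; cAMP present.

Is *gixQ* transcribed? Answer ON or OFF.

OFF

Maltulose is present, so KulS is inactive.
Quinate is present, so QuvL is inactive.
With no repressor bound, *zorB* is transcribed.
So ZorB is produced and active.
cAMP is present, so CilS is active.
With repressor CilS bound, *kepW* is not transcribed.
So KepW is not produced.
Required activator KepW is absent, so *zorY* is not transcribed.
So ZorY is not produced.
Required activator ZorY is absent, so *bexY* is not transcribed.
So BexY is not produced.
With no repressor bound, *mibR* is transcribed.
So MibR is produced and active.
With repressor MibR bound, *gixQ* is not transcribed.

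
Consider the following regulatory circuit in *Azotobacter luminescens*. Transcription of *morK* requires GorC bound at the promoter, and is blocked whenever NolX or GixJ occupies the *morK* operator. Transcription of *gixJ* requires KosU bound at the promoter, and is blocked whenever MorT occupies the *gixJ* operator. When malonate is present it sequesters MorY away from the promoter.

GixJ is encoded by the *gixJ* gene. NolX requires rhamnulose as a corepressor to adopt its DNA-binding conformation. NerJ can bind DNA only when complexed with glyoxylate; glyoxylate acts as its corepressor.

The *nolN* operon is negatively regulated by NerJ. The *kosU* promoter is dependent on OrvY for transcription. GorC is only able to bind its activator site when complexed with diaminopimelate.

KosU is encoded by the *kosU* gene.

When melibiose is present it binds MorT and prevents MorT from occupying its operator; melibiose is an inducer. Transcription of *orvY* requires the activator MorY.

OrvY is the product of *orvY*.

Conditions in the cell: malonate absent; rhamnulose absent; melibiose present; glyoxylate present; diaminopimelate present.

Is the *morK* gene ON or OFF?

Rhamnulose is absent, so NolX is inactive.
Diaminopimelate is present, so GorC is active.
Melibiose is present, so MorT is inactive.
Malonate is absent, so MorY is active.
No repressor is bound and MorY is active, so *orvY* is transcribed.
So OrvY is produced and active.
No repressor is bound and OrvY is active, so *kosU* is transcribed.
So KosU is produced and active.
No repressor is bound and KosU is active, so *gixJ* is transcribed.
So GixJ is produced and active.
With repressor GixJ bound, *morK* is not transcribed.

OFF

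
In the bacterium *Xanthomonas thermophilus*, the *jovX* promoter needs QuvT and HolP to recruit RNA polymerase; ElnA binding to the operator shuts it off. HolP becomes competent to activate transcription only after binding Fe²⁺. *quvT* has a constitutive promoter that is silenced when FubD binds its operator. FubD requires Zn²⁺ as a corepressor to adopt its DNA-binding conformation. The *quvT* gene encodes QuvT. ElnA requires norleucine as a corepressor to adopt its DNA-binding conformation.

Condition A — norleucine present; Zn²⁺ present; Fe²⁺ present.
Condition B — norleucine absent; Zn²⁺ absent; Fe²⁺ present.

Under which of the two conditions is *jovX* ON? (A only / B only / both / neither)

Condition A:
Norleucine is present, so ElnA is active.
Zn²⁺ is present, so FubD is active.
With repressor FubD bound, *quvT* is not transcribed.
So QuvT is not produced.
Fe²⁺ is present, so HolP is active.
With repressor ElnA bound, *jovX* is not transcribed.
→ *jovX* is OFF in A.
Condition B:
Norleucine is absent, so ElnA is inactive.
Zn²⁺ is absent, so FubD is inactive.
With no repressor bound, *quvT* is transcribed.
So QuvT is produced and active.
Fe²⁺ is present, so HolP is active.
No repressor is bound and QuvT and HolP are active, so *jovX* is transcribed.
→ *jovX* is ON in B.

B only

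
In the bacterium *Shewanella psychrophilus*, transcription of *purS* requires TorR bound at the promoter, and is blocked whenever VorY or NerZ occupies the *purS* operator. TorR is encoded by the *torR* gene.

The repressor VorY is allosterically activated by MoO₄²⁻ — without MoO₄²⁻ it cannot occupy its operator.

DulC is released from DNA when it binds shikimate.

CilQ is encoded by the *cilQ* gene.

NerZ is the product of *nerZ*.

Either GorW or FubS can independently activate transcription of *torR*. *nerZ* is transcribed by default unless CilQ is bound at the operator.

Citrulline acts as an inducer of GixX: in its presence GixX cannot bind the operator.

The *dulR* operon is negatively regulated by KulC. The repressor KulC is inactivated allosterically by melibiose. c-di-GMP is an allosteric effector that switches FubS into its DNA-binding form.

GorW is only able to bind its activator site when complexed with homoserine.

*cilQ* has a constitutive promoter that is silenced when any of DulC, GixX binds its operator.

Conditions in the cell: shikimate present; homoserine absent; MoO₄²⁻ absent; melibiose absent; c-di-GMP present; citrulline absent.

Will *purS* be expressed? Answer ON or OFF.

OFF

MoO₄²⁻ is absent, so VorY is inactive.
Shikimate is present, so DulC is inactive.
Citrulline is absent, so GixX is active.
With repressor GixX bound, *cilQ* is not transcribed.
So CilQ is not produced.
With no repressor bound, *nerZ* is transcribed.
So NerZ is produced and active.
Homoserine is absent, so GorW is inactive.
c-di-GMP is present, so FubS is active.
Activator FubS is present, so *torR* is transcribed.
So TorR is produced and active.
With repressor NerZ bound, *purS* is not transcribed.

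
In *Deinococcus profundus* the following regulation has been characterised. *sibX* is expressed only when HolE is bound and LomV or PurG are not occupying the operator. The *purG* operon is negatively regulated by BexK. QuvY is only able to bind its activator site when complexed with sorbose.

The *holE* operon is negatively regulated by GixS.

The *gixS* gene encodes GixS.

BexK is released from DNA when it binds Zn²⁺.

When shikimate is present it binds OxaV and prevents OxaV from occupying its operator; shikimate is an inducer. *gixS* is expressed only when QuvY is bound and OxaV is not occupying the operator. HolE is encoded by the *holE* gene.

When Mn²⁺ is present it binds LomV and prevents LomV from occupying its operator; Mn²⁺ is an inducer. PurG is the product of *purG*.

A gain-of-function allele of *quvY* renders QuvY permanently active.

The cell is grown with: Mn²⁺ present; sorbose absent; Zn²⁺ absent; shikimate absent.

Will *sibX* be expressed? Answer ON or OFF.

QuvY is constitutively active in this strain.
Shikimate is absent, so OxaV is active.
With repressor OxaV bound, *gixS* is not transcribed.
So GixS is not produced.
With no repressor bound, *holE* is transcribed.
So HolE is produced and active.
Mn²⁺ is present, so LomV is inactive.
Zn²⁺ is absent, so BexK is active.
With repressor BexK bound, *purG* is not transcribed.
So PurG is not produced.
No repressor is bound and HolE is active, so *sibX* is transcribed.

ON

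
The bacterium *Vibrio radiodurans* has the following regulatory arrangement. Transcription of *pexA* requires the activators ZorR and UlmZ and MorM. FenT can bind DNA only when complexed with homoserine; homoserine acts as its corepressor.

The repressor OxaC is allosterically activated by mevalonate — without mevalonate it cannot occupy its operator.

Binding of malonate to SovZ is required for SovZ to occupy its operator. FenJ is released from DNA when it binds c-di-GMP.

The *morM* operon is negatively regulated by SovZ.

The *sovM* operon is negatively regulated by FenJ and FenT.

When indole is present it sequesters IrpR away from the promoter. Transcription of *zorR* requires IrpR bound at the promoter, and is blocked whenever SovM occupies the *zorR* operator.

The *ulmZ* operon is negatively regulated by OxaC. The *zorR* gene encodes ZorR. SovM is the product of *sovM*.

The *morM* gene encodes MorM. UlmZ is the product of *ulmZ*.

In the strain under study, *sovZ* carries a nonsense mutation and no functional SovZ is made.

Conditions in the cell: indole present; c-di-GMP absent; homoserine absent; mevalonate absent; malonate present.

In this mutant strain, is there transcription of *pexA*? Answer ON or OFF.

OFF

c-di-GMP is absent, so FenJ is active.
Homoserine is absent, so FenT is inactive.
With repressor FenJ bound, *sovM* is not transcribed.
So SovM is not produced.
Indole is present, so IrpR is inactive.
Required activator IrpR is absent, so *zorR* is not transcribed.
So ZorR is not produced.
Mevalonate is absent, so OxaC is inactive.
With no repressor bound, *ulmZ* is transcribed.
So UlmZ is produced and active.
SovZ is non-functional in this strain, so it has no effect.
With no repressor bound, *morM* is transcribed.
So MorM is produced and active.
Required activator ZorR is absent, so *pexA* is not transcribed.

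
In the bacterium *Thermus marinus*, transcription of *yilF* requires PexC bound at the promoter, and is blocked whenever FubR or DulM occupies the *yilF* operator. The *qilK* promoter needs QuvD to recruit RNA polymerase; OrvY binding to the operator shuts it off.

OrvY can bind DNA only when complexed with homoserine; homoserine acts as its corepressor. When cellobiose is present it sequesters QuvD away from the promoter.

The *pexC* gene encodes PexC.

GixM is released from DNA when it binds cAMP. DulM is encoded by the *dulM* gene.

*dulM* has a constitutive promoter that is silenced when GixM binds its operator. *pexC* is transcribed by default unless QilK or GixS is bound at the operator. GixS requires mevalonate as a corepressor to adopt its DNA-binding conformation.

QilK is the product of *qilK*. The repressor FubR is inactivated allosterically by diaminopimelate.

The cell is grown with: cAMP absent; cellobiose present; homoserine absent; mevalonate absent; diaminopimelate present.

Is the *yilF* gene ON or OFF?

Homoserine is absent, so OrvY is inactive.
Cellobiose is present, so QuvD is inactive.
Required activator QuvD is absent, so *qilK* is not transcribed.
So QilK is not produced.
Mevalonate is absent, so GixS is inactive.
With no repressor bound, *pexC* is transcribed.
So PexC is produced and active.
Diaminopimelate is present, so FubR is inactive.
cAMP is absent, so GixM is active.
With repressor GixM bound, *dulM* is not transcribed.
So DulM is not produced.
No repressor is bound and PexC is active, so *yilF* is transcribed.

ON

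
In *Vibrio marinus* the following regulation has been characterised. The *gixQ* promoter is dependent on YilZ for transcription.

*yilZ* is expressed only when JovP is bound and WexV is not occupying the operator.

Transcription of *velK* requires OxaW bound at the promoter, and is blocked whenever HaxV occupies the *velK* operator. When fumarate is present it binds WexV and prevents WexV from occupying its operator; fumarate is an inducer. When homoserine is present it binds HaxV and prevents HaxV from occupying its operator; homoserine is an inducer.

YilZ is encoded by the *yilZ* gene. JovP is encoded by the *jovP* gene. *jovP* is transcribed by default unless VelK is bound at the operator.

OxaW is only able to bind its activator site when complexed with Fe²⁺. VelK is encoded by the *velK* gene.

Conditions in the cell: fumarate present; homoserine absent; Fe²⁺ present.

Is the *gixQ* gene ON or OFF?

Homoserine is absent, so HaxV is active.
Fe²⁺ is present, so OxaW is active.
With repressor HaxV bound, *velK* is not transcribed.
So VelK is not produced.
With no repressor bound, *jovP* is transcribed.
So JovP is produced and active.
Fumarate is present, so WexV is inactive.
No repressor is bound and JovP is active, so *yilZ* is transcribed.
So YilZ is produced and active.
No repressor is bound and YilZ is active, so *gixQ* is transcribed.

ON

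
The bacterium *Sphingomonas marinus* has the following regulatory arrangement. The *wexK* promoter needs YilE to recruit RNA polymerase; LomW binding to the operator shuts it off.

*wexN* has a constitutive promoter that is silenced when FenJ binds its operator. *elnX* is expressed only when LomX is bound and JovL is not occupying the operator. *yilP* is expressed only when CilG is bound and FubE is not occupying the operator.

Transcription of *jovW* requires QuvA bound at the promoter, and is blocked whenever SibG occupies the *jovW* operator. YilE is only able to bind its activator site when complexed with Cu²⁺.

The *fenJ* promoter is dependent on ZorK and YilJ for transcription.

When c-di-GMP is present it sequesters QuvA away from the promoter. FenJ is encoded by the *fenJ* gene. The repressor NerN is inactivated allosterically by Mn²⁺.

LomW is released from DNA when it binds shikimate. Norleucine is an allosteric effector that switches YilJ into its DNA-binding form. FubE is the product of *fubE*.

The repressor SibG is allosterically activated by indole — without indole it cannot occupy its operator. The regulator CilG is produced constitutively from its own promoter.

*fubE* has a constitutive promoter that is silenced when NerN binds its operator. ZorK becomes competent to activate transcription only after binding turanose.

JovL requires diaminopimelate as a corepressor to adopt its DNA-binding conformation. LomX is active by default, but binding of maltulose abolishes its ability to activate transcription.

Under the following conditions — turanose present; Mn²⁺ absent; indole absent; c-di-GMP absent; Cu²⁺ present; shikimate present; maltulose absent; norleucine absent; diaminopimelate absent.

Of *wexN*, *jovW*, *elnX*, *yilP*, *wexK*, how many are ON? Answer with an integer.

5

Turanose is present, so ZorK is active.
Norleucine is absent, so YilJ is inactive.
Required activator YilJ is absent, so *fenJ* is not transcribed.
So FenJ is not produced.
With no repressor bound, *wexN* is transcribed.
→ *wexN* is ON.
Indole is absent, so SibG is inactive.
c-di-GMP is absent, so QuvA is active.
No repressor is bound and QuvA is active, so *jovW* is transcribed.
→ *jovW* is ON.
Maltulose is absent, so LomX is active.
Diaminopimelate is absent, so JovL is inactive.
No repressor is bound and LomX is active, so *elnX* is transcribed.
→ *elnX* is ON.
Mn²⁺ is absent, so NerN is active.
With repressor NerN bound, *fubE* is not transcribed.
So FubE is not produced.
CilG is produced constitutively and is active.
No repressor is bound and CilG is active, so *yilP* is transcribed.
→ *yilP* is ON.
Cu²⁺ is present, so YilE is active.
Shikimate is present, so LomW is inactive.
No repressor is bound and YilE is active, so *wexK* is transcribed.
→ *wexK* is ON.
5 of the 5 genes are transcribed.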